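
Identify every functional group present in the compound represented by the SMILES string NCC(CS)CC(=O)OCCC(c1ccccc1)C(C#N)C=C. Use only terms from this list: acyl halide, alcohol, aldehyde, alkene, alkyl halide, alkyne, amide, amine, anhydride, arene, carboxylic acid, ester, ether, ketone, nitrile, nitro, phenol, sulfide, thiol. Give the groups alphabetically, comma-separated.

alkene, amine, arene, ester, nitrile, thiol

Taking each segment in turn:
  H2NCH2: –NH2 on an sp³ carbon with no adjacent C=O → amine.
  CH(CH2SH): pendant –CH2SH → thiol.
  CH2COOCH2: –C(=O)–O–C with C on the carbonyl side → ester.
  CH(C6H5): pendant –C6H5: benzene ring → arene.
  CH(CN): pendant –C≡N: nitrile.
  CH=CH2: C=C double bond → alkene.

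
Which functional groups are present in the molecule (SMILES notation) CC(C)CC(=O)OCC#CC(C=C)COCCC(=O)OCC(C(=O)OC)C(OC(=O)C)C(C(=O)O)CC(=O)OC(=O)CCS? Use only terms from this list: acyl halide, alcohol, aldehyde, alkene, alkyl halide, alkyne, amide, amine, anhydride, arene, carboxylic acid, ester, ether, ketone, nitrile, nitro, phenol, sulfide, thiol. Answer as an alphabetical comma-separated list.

–C(=O)–O–C with C on the carbonyl side → ester.
C≡C triple bond → alkyne.
pendant –CH=CH2: C=C double bond → alkene.
C–O–C with sp³ carbons on both sides and no adjacent C=O → ether.
–C(=O)–O–C with C on the carbonyl side → ester.
pendant –COOCH3: carbonyl C bonded to C and –OCH3 → ester.
pendant –OC(=O)CH3: an acyloxy group → ester.
pendant –COOH: carbonyl C bonded to C and –OH → carboxylic acid.
two acyl groups sharing one oxygen, –C(=O)–O–C(=O)– → anhydride.
–SH on an sp³ carbon → thiol.

alkene, alkyne, anhydride, carboxylic acid, ester, ether, thiol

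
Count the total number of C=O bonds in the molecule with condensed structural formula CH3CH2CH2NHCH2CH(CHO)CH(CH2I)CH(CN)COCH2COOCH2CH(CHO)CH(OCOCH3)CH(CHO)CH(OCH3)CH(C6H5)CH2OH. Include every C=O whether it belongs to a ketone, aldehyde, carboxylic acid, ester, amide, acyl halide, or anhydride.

6

CH(CHO): aldehyde, 1 C=O (running total 1).
CO: ketone, 1 C=O (running total 2).
CH2COOCH2: ester, 1 C=O (running total 3).
CH(CHO): aldehyde, 1 C=O (running total 4).
CH(OCOCH3): ester, 1 C=O (running total 5).
CH(CHO): aldehyde, 1 C=O (running total 6).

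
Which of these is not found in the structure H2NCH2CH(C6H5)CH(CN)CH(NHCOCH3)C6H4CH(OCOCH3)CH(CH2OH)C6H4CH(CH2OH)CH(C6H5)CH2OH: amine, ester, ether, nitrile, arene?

ester: present (CH(OCOCH3) — pendant –OC(=O)CH3: an acyloxy group → ester).
nitrile: present (CH(CN) — pendant –C≡N: nitrile).
arene: present (CH(C6H5) — pendant –C6H5: benzene ring → arene).
amine: present (H2NCH2 — –NH2 on an sp³ carbon with no adjacent C=O → amine).
ether: absent. In CH(OCOCH3), the C–O–C oxygen is adjacent to a C=O, so it belongs to an ester, not an ether.

ether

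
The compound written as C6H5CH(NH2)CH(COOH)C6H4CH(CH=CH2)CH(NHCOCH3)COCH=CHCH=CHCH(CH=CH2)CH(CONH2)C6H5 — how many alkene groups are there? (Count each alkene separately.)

4

C6H5– phenyl ring → arene.
–NH2 on an sp³ carbon with no adjacent C=O → amine.
pendant –COOH: carbonyl C bonded to C and –OH → carboxylic acid.
para-disubstituted benzene ring → arene.
pendant –CH=CH2: C=C double bond → alkene.
pendant –NHC(=O)CH3: N bonded to a carbonyl → amide (not amine).
–C(=O)– with carbon on both sides → ketone.
C=C double bond → alkene.
C=C double bond → alkene.
pendant –CH=CH2: C=C double bond → alkene.
pendant –CONH2: carbonyl C bonded to C and N → amide.
–C6H5 phenyl ring → arene.
Alkene appears at: CH(CH=CH2), CH=CH, CH=CH, CH(CH=CH2) → 4.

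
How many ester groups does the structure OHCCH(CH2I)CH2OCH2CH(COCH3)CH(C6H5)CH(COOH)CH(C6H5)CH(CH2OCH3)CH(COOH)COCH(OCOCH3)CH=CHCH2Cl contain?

1

Taking each segment in turn:
  OHC: terminal –CHO: carbonyl C bonded to H and C → aldehyde.
  CH(CH2I): pendant –CH2X: halogen on sp³ carbon → alkyl halide.
  CH2OCH2: C–O–C with sp³ carbons on both sides and no adjacent C=O → ether.
  CH(COCH3): pendant –COCH3: carbonyl C bonded to two carbons → ketone.
  CH(C6H5): pendant –C6H5: benzene ring → arene.
  CH(COOH): pendant –COOH: carbonyl C bonded to C and –OH → carboxylic acid.
  CH(C6H5): pendant –C6H5: benzene ring → arene.
  CH(CH2OCH3): pendant –CH2OCH3: C–O–C linkage → ether.
  CH(COOH): pendant –COOH: carbonyl C bonded to C and –OH → carboxylic acid.
  CO: –C(=O)– with carbon on both sides → ketone.
  CH(OCOCH3): pendant –OC(=O)CH3: an acyloxy group → ester.
  CH=CH: C=C double bond → alkene.
  CH2Cl: halogen on an sp³ carbon → alkyl halide.
Ester appears at: CH(OCOCH3) → 1.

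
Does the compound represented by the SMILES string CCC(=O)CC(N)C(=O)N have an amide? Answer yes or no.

yes

Working along the chain:
  CO: –C(=O)– with carbon on both sides → ketone.
  CH(NH2): –NH2 on an sp³ carbon with no adjacent C=O → amine.
  CONH2: –C(=O)NH2: carbonyl C bonded to C and to N → amide (the N is not a separate amine).
The CONH2 segment supplies the amide: –C(=O)NH2: carbonyl C bonded to C and to N → amide (the N is not a separate amine).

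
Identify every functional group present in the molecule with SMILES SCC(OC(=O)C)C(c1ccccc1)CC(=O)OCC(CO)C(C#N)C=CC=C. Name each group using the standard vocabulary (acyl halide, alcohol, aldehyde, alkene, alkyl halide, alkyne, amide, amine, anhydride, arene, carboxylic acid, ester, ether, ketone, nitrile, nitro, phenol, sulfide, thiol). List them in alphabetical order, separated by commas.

alcohol, alkene, arene, ester, nitrile, thiol

Taking each segment in turn:
  HSCH2: –SH on an sp³ carbon → thiol.
  CH(OCOCH3): pendant –OC(=O)CH3: an acyloxy group → ester.
  CH(C6H5): pendant –C6H5: benzene ring → arene.
  CH2COOCH2: –C(=O)–O–C with C on the carbonyl side → ester.
  CH(CH2OH): pendant –CH2OH on an sp³ backbone C → alcohol.
  CH(CN): pendant –C≡N: nitrile.
  CH=CH: C=C double bond → alkene.
  CH=CH2: C=C double bond → alkene.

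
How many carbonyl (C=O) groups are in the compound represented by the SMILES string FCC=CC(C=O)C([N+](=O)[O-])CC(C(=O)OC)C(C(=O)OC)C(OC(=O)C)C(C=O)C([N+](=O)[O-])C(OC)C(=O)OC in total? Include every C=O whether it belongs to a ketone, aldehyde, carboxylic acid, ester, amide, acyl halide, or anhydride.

CH(CHO): aldehyde, 1 C=O (running total 1).
CH(COOCH3): ester, 1 C=O (running total 2).
CH(COOCH3): ester, 1 C=O (running total 3).
CH(OCOCH3): ester, 1 C=O (running total 4).
CH(CHO): aldehyde, 1 C=O (running total 5).
COOCH3: ester, 1 C=O (running total 6).

6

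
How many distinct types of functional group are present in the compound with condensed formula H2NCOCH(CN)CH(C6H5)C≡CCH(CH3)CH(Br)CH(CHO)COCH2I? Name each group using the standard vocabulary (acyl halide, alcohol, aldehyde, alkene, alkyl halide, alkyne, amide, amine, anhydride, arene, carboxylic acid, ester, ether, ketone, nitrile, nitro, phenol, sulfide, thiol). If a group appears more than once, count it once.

–C(=O)NH2: carbonyl C bonded to C and to N → amide (the N is not a separate amine).
pendant –C≡N: nitrile.
pendant –C6H5: benzene ring → arene.
C≡C triple bond → alkyne.
halogen on an sp³ carbon → alkyl halide.
pendant –CHO: carbonyl C bonded to C and H → aldehyde.
–C(=O)– with carbon on both sides → ketone.
halogen on an sp³ carbon → alkyl halide.
Distinct types present: aldehyde, alkyl halide, alkyne, amide, arene, ketone, nitrile.

7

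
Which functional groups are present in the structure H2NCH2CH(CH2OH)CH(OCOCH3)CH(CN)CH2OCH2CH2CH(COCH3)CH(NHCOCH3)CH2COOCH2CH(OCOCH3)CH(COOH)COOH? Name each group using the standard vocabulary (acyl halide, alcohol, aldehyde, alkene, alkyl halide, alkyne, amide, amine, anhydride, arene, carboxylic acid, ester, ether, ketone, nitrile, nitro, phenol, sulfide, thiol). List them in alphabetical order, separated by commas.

Working along the chain:
  H2NCH2: –NH2 on an sp³ carbon with no adjacent C=O → amine.
  CH(CH2OH): pendant –CH2OH on an sp³ backbone C → alcohol.
  CH(OCOCH3): pendant –OC(=O)CH3: an acyloxy group → ester.
  CH(CN): pendant –C≡N: nitrile.
  CH2OCH2: C–O–C with sp³ carbons on both sides and no adjacent C=O → ether.
  CH(COCH3): pendant –COCH3: carbonyl C bonded to two carbons → ketone.
  CH(NHCOCH3): pendant –NHC(=O)CH3: N bonded to a carbonyl → amide (not amine).
  CH2COOCH2: –C(=O)–O–C with C on the carbonyl side → ester.
  CH(OCOCH3): pendant –OC(=O)CH3: an acyloxy group → ester.
  CH(COOH): pendant –COOH: carbonyl C bonded to C and –OH → carboxylic acid.
  COOH: –COOH: carbonyl C bonded to –OH and C → carboxylic acid (the –OH is not a separate alcohol).

alcohol, amide, amine, carboxylic acid, ester, ether, ketone, nitrile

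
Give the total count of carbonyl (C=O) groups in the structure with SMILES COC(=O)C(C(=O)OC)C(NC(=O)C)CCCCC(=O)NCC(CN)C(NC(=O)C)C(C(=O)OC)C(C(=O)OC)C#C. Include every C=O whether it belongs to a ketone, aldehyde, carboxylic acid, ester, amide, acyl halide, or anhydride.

CH3OOC: ester, 1 C=O (running total 1).
CH(COOCH3): ester, 1 C=O (running total 2).
CH(NHCOCH3): amide, 1 C=O (running total 3).
CH2CONHCH2: amide, 1 C=O (running total 4).
CH(NHCOCH3): amide, 1 C=O (running total 5).
CH(COOCH3): ester, 1 C=O (running total 6).
CH(COOCH3): ester, 1 C=O (running total 7).

7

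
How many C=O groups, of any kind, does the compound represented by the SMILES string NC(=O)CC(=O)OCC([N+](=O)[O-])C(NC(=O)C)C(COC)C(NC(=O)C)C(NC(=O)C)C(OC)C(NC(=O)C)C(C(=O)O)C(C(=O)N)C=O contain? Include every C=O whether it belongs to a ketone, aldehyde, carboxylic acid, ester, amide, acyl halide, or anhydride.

9

H2NCO: amide, 1 C=O (running total 1).
CH2COOCH2: ester, 1 C=O (running total 2).
CH(NHCOCH3): amide, 1 C=O (running total 3).
CH(NHCOCH3): amide, 1 C=O (running total 4).
CH(NHCOCH3): amide, 1 C=O (running total 5).
CH(NHCOCH3): amide, 1 C=O (running total 6).
CH(COOH): carboxylic acid, 1 C=O (running total 7).
CH(CONH2): amide, 1 C=O (running total 8).
CHO: aldehyde, 1 C=O (running total 9).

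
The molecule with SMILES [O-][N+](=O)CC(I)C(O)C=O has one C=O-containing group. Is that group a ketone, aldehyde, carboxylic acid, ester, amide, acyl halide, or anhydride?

The carbonyl is in the CHO segment: terminal –CHO: carbonyl C bonded to H and C → aldehyde.

aldehyde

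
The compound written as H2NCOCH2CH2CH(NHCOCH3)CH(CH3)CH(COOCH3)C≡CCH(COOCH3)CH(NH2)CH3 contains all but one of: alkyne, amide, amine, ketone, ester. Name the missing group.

amine: present (CH(NH2) — –NH2 on an sp³ carbon with no adjacent C=O → amine).
amide: present (H2NCO — –C(=O)NH2: carbonyl C bonded to C and to N → amide (the N is not a separate amine)).
alkyne: present (C≡C — C≡C triple bond → alkyne).
ester: present (CH(COOCH3) — pendant –COOCH3: carbonyl C bonded to C and –OCH3 → ester).
ketone: absent. In CH(COOCH3), the C=O is bonded to an –O–C group, which defines an ester, not a ketone. In each of H2NCO and CH(NHCOCH3), the C=O is bonded to nitrogen, which defines an amide, not a ketone.

ketone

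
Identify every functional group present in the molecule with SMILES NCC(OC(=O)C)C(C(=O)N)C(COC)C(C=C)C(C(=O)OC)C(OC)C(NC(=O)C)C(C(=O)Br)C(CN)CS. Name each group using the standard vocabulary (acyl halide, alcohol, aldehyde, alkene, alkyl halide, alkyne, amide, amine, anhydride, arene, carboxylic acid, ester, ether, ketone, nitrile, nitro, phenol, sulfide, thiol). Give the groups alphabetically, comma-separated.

–NH2 on an sp³ carbon with no adjacent C=O → amine.
pendant –OC(=O)CH3: an acyloxy group → ester.
pendant –CONH2: carbonyl C bonded to C and N → amide.
pendant –CH2OCH3: C–O–C linkage → ether.
pendant –CH=CH2: C=C double bond → alkene.
pendant –COOCH3: carbonyl C bonded to C and –OCH3 → ester.
pendant –OCH3: C–O–C with sp³ C, no adjacent C=O → ether.
pendant –NHC(=O)CH3: N bonded to a carbonyl → amide (not amine).
pendant –C(=O)X: carbonyl C bonded to C and halogen → acyl halide.
pendant –CH2NH2: N on sp³ C, no adjacent C=O → amine.
–SH on an sp³ carbon → thiol.

acyl halide, alkene, amide, amine, ester, ether, thiol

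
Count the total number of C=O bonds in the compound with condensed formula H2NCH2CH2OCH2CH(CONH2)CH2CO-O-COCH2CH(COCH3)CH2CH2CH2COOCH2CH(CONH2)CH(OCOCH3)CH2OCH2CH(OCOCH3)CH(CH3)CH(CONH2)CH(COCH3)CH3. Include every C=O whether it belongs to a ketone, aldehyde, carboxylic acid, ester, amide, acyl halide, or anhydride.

CH(CONH2): amide, 1 C=O (running total 1).
CH2CO-O-COCH2: anhydride, 2 C=O (running total 3).
CH(COCH3): ketone, 1 C=O (running total 4).
CH2COOCH2: ester, 1 C=O (running total 5).
CH(CONH2): amide, 1 C=O (running total 6).
CH(OCOCH3): ester, 1 C=O (running total 7).
CH(OCOCH3): ester, 1 C=O (running total 8).
CH(CONH2): amide, 1 C=O (running total 9).
CH(COCH3): ketone, 1 C=O (running total 10).

10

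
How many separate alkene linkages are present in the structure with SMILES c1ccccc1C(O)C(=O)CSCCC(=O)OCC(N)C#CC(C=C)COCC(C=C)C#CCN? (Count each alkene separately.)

C6H5– phenyl ring → arene.
–OH on an sp³ carbon → alcohol (secondary).
–C(=O)– with carbon on both sides → ketone.
C–S–C linkage → sulfide (thioether).
–C(=O)–O–C with C on the carbonyl side → ester.
–NH2 on an sp³ carbon with no adjacent C=O → amine.
C≡C triple bond → alkyne.
pendant –CH=CH2: C=C double bond → alkene.
C–O–C with sp³ carbons on both sides and no adjacent C=O → ether.
pendant –CH=CH2: C=C double bond → alkene.
C≡C triple bond → alkyne.
–NH2 on an sp³ carbon with no adjacent C=O → amine.
Alkene appears at: CH(CH=CH2), CH(CH=CH2) → 2.

2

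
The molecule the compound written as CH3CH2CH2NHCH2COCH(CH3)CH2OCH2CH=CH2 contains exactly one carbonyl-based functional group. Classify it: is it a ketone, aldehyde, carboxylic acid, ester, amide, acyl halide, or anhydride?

The carbonyl is in the CO segment: –C(=O)– with carbon on both sides → ketone.

ketone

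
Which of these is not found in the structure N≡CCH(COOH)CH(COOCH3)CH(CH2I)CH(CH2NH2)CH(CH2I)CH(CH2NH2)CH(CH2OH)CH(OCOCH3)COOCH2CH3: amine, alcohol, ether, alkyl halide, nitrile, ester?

ester: present (CH(COOCH3) — pendant –COOCH3: carbonyl C bonded to C and –OCH3 → ester).
amine: present (CH(CH2NH2) — pendant –CH2NH2: N on sp³ C, no adjacent C=O → amine).
nitrile: present (N≡C — N≡C–: carbon triple-bonded to nitrogen → nitrile).
alcohol: present (CH(CH2OH) — pendant –CH2OH on an sp³ backbone C → alcohol).
alkyl halide: present (CH(CH2I) — pendant –CH2X: halogen on sp³ carbon → alkyl halide).
ether: absent. In each of CH(COOCH3), CH(OCOCH3) and COOCH2CH3, the C–O–C oxygen is adjacent to a C=O, so it belongs to an ester, not an ether.

ether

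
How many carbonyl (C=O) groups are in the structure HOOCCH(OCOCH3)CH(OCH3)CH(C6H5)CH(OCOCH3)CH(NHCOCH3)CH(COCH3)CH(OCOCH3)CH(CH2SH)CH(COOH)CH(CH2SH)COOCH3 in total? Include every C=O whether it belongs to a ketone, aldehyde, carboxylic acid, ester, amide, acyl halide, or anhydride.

HOOC: carboxylic acid, 1 C=O (running total 1).
CH(OCOCH3): ester, 1 C=O (running total 2).
CH(OCOCH3): ester, 1 C=O (running total 3).
CH(NHCOCH3): amide, 1 C=O (running total 4).
CH(COCH3): ketone, 1 C=O (running total 5).
CH(OCOCH3): ester, 1 C=O (running total 6).
CH(COOH): carboxylic acid, 1 C=O (running total 7).
COOCH3: ester, 1 C=O (running total 8).

8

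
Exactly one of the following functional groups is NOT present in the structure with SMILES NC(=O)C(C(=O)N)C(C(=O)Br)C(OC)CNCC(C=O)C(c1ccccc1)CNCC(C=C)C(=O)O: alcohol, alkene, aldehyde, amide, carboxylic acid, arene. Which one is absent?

alcohol

aldehyde: present (CH(CHO) — pendant –CHO: carbonyl C bonded to C and H → aldehyde).
arene: present (CH(C6H5) — pendant –C6H5: benzene ring → arene).
carboxylic acid: present (COOH — –COOH: carbonyl C bonded to –OH and C → carboxylic acid (the –OH is not a separate alcohol)).
amide: present (H2NCO — –C(=O)NH2: carbonyl C bonded to C and to N → amide (the N is not a separate amine)).
alkene: present (CH(CH=CH2) — pendant –CH=CH2: C=C double bond → alkene).
alcohol: absent. In COOH, the –OH sits on a carbonyl carbon, making it part of a carboxylic acid, not an alcohol.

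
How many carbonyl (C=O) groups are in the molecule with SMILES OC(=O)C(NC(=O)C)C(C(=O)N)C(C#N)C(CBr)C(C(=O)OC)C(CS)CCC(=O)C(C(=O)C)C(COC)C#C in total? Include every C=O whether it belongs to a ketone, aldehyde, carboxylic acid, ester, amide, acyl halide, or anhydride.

HOOC: carboxylic acid, 1 C=O (running total 1).
CH(NHCOCH3): amide, 1 C=O (running total 2).
CH(CONH2): amide, 1 C=O (running total 3).
CH(COOCH3): ester, 1 C=O (running total 4).
CO: ketone, 1 C=O (running total 5).
CH(COCH3): ketone, 1 C=O (running total 6).

6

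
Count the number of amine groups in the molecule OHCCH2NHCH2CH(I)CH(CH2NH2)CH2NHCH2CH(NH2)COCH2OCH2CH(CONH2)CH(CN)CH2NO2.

Taking each segment in turn:
  OHC: terminal –CHO: carbonyl C bonded to H and C → aldehyde.
  CH2NHCH2: C–N–C with sp³ carbons and no adjacent C=O → amine (secondary).
  CH(I): halogen on an sp³ carbon → alkyl halide.
  CH(CH2NH2): pendant –CH2NH2: N on sp³ C, no adjacent C=O → amine.
  CH2NHCH2: C–N–C with sp³ carbons and no adjacent C=O → amine (secondary).
  CH(NH2): –NH2 on an sp³ carbon with no adjacent C=O → amine.
  CO: –C(=O)– with carbon on both sides → ketone.
  CH2OCH2: C–O–C with sp³ carbons on both sides and no adjacent C=O → ether.
  CH(CONH2): pendant –CONH2: carbonyl C bonded to C and N → amide.
  CH(CN): pendant –C≡N: nitrile.
  CH2NO2: –NO2 on carbon → nitro group.
Amine appears at: CH2NHCH2, CH(CH2NH2), CH2NHCH2, CH(NH2) → 4.

4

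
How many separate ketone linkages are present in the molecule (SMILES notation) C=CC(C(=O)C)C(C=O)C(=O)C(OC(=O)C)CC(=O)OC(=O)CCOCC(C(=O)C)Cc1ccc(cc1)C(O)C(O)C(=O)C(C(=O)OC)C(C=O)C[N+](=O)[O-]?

C=C double bond → alkene.
pendant –COCH3: carbonyl C bonded to two carbons → ketone.
pendant –CHO: carbonyl C bonded to C and H → aldehyde.
–C(=O)– with carbon on both sides → ketone.
pendant –OC(=O)CH3: an acyloxy group → ester.
two acyl groups sharing one oxygen, –C(=O)–O–C(=O)– → anhydride.
C–O–C with sp³ carbons on both sides and no adjacent C=O → ether.
pendant –COCH3: carbonyl C bonded to two carbons → ketone.
para-disubstituted benzene ring → arene.
–OH on an sp³ carbon → alcohol (secondary).
–OH on an sp³ carbon → alcohol (secondary).
–C(=O)– with carbon on both sides → ketone.
pendant –COOCH3: carbonyl C bonded to C and –OCH3 → ester.
pendant –CHO: carbonyl C bonded to C and H → aldehyde.
–NO2 on carbon → nitro group.
Ketone appears at: CH(COCH3), CO, CH(COCH3), CO → 4.

4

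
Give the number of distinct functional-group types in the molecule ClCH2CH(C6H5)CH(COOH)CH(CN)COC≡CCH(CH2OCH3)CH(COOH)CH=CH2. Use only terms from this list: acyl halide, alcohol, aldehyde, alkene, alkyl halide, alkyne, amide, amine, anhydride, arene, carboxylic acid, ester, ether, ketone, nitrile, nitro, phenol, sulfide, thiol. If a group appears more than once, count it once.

8

halogen on an sp³ carbon → alkyl halide.
pendant –C6H5: benzene ring → arene.
pendant –COOH: carbonyl C bonded to C and –OH → carboxylic acid.
pendant –C≡N: nitrile.
–C(=O)– with carbon on both sides → ketone.
C≡C triple bond → alkyne.
pendant –CH2OCH3: C–O–C linkage → ether.
pendant –COOH: carbonyl C bonded to C and –OH → carboxylic acid.
C=C double bond → alkene.
Distinct types present: alkene, alkyl halide, alkyne, arene, carboxylic acid, ether, ketone, nitrile.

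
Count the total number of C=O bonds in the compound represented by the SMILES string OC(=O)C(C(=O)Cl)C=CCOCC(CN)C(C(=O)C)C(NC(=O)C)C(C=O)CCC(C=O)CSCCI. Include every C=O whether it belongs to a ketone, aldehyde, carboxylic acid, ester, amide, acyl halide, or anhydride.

HOOC: carboxylic acid, 1 C=O (running total 1).
CH(COCl): acyl halide, 1 C=O (running total 2).
CH(COCH3): ketone, 1 C=O (running total 3).
CH(NHCOCH3): amide, 1 C=O (running total 4).
CH(CHO): aldehyde, 1 C=O (running total 5).
CH(CHO): aldehyde, 1 C=O (running total 6).

6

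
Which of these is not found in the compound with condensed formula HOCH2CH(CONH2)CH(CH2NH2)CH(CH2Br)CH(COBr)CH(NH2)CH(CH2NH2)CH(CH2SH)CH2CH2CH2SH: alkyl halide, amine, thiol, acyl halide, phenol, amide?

phenol

alkyl halide: present (CH(CH2Br) — pendant –CH2X: halogen on sp³ carbon → alkyl halide).
amide: present (CH(CONH2) — pendant –CONH2: carbonyl C bonded to C and N → amide).
acyl halide: present (CH(COBr) — pendant –C(=O)X: carbonyl C bonded to C and halogen → acyl halide).
thiol: present (CH(CH2SH) — pendant –CH2SH → thiol).
amine: present (CH(CH2NH2) — pendant –CH2NH2: N on sp³ C, no adjacent C=O → amine).
phenol: absent. In HOCH2, the –OH is on an sp³ carbon, not on an aromatic ring, so it is an alcohol.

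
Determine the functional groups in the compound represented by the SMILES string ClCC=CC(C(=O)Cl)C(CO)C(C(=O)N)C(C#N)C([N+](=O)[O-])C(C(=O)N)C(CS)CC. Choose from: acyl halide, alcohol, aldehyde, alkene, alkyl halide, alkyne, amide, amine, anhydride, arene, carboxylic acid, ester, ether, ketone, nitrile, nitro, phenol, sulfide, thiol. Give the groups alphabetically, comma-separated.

halogen on an sp³ carbon → alkyl halide.
C=C double bond → alkene.
pendant –C(=O)X: carbonyl C bonded to C and halogen → acyl halide.
pendant –CH2OH on an sp³ backbone C → alcohol.
pendant –CONH2: carbonyl C bonded to C and N → amide.
pendant –C≡N: nitrile.
–NO2 on an sp³ carbon → nitro (the N=O is not a carbonyl).
pendant –CONH2: carbonyl C bonded to C and N → amide.
pendant –CH2SH → thiol.

acyl halide, alcohol, alkene, alkyl halide, amide, nitrile, nitro, thiol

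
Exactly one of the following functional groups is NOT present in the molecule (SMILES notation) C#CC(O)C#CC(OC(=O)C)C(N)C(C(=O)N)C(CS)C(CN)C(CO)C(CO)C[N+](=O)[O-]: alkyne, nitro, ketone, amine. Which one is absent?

amine: present (CH(NH2) — –NH2 on an sp³ carbon with no adjacent C=O → amine).
nitro: present (CH2NO2 — –NO2 on carbon → nitro group).
alkyne: present (HC≡C — C≡C triple bond → alkyne).
ketone: absent. In CH(OCOCH3), the C=O is bonded to an –O–C group, which defines an ester, not a ketone. In CH(CONH2), the C=O is bonded to nitrogen, which defines an amide, not a ketone.

ketone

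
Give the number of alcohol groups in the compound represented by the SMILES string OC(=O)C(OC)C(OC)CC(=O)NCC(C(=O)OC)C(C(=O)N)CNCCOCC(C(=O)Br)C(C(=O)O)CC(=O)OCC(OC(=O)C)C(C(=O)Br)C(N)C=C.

Working along the chain:
  HOOC: –COOH: carbonyl C bonded to –OH and C → carboxylic acid (the –OH is not a separate alcohol).
  CH(OCH3): pendant –OCH3: C–O–C with sp³ C, no adjacent C=O → ether.
  CH(OCH3): pendant –OCH3: C–O–C with sp³ C, no adjacent C=O → ether.
  CH2CONHCH2: –C(=O)–N– linkage → amide (the N is not an amine).
  CH(COOCH3): pendant –COOCH3: carbonyl C bonded to C and –OCH3 → ester.
  CH(CONH2): pendant –CONH2: carbonyl C bonded to C and N → amide.
  CH2NHCH2: C–N–C with sp³ carbons and no adjacent C=O → amine (secondary).
  CH2OCH2: C–O–C with sp³ carbons on both sides and no adjacent C=O → ether.
  CH(COBr): pendant –C(=O)X: carbonyl C bonded to C and halogen → acyl halide.
  CH(COOH): pendant –COOH: carbonyl C bonded to C and –OH → carboxylic acid.
  CH2COOCH2: –C(=O)–O–C with C on the carbonyl side → ester.
  CH(OCOCH3): pendant –OC(=O)CH3: an acyloxy group → ester.
  CH(COBr): pendant –C(=O)X: carbonyl C bonded to C and halogen → acyl halide.
  CH(NH2): –NH2 on an sp³ carbon with no adjacent C=O → amine.
  CH=CH2: C=C double bond → alkene.
No segment is a alcohol: HOOC is carboxylic acid, not alcohol; CH(OCH3) is ether, not alcohol; CH(OCH3) is ether, not alcohol. → 0.

0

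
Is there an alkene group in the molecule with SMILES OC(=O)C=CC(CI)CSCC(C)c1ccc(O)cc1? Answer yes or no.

Working along the chain:
  HOOC: –COOH: carbonyl C bonded to –OH and C → carboxylic acid (the –OH is not a separate alcohol).
  CH=CH: C=C double bond → alkene.
  CH(CH2I): pendant –CH2X: halogen on sp³ carbon → alkyl halide.
  CH2SCH2: C–S–C linkage → sulfide (thioether).
  C6H4OH: –OH attached directly to an aromatic ring → phenol (not alcohol); the ring itself is an arene.
The CH=CH segment supplies the alkene: C=C double bond → alkene.

yes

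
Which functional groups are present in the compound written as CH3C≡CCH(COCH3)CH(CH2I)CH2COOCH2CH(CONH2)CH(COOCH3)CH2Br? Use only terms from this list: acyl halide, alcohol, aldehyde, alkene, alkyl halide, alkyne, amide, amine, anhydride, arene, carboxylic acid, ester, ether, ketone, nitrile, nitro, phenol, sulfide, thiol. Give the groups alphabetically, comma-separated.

Taking each segment in turn:
  C≡C: C≡C triple bond → alkyne.
  CH(COCH3): pendant –COCH3: carbonyl C bonded to two carbons → ketone.
  CH(CH2I): pendant –CH2X: halogen on sp³ carbon → alkyl halide.
  CH2COOCH2: –C(=O)–O–C with C on the carbonyl side → ester.
  CH(CONH2): pendant –CONH2: carbonyl C bonded to C and N → amide.
  CH(COOCH3): pendant –COOCH3: carbonyl C bonded to C and –OCH3 → ester.
  CH2Br: halogen on an sp³ carbon → alkyl halide.

alkyl halide, alkyne, amide, ester, ketone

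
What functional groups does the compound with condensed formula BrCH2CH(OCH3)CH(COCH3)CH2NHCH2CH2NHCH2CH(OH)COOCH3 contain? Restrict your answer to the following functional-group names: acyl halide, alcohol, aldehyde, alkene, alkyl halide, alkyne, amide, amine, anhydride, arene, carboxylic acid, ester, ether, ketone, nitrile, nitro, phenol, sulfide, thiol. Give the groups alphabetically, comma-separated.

alcohol, alkyl halide, amine, ester, ether, ketone

halogen on an sp³ carbon → alkyl halide.
pendant –OCH3: C–O–C with sp³ C, no adjacent C=O → ether.
pendant –COCH3: carbonyl C bonded to two carbons → ketone.
C–N–C with sp³ carbons and no adjacent C=O → amine (secondary).
C–N–C with sp³ carbons and no adjacent C=O → amine (secondary).
–OH on an sp³ carbon → alcohol (secondary).
–C(=O)OCH3: carbonyl C bonded to C and to –OCH3 → ester (not ketone + ether).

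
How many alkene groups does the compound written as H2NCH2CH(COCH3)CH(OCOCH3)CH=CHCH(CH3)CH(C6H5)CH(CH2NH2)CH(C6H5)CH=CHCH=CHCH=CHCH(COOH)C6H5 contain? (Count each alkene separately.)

4

–NH2 on an sp³ carbon with no adjacent C=O → amine.
pendant –COCH3: carbonyl C bonded to two carbons → ketone.
pendant –OC(=O)CH3: an acyloxy group → ester.
C=C double bond → alkene.
pendant –C6H5: benzene ring → arene.
pendant –CH2NH2: N on sp³ C, no adjacent C=O → amine.
pendant –C6H5: benzene ring → arene.
C=C double bond → alkene.
C=C double bond → alkene.
C=C double bond → alkene.
pendant –COOH: carbonyl C bonded to C and –OH → carboxylic acid.
–C6H5 phenyl ring → arene.
Alkene appears at: CH=CH, CH=CH, CH=CH, CH=CH → 4.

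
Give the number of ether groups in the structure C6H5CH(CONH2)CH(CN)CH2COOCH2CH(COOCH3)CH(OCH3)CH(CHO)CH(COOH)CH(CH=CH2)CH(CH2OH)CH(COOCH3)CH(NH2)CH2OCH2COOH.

2

C6H5– phenyl ring → arene.
pendant –CONH2: carbonyl C bonded to C and N → amide.
pendant –C≡N: nitrile.
–C(=O)–O–C with C on the carbonyl side → ester.
pendant –COOCH3: carbonyl C bonded to C and –OCH3 → ester.
pendant –OCH3: C–O–C with sp³ C, no adjacent C=O → ether.
pendant –CHO: carbonyl C bonded to C and H → aldehyde.
pendant –COOH: carbonyl C bonded to C and –OH → carboxylic acid.
pendant –CH=CH2: C=C double bond → alkene.
pendant –CH2OH on an sp³ backbone C → alcohol.
pendant –COOCH3: carbonyl C bonded to C and –OCH3 → ester.
–NH2 on an sp³ carbon with no adjacent C=O → amine.
C–O–C with sp³ carbons on both sides and no adjacent C=O → ether.
–COOH: carbonyl C bonded to –OH and C → carboxylic acid (the –OH is not a separate alcohol).
Ether appears at: CH(OCH3), CH2OCH2 → 2.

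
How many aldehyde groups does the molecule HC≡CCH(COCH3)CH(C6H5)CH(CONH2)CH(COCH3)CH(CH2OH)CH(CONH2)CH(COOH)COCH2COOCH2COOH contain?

C≡C triple bond → alkyne.
pendant –COCH3: carbonyl C bonded to two carbons → ketone.
pendant –C6H5: benzene ring → arene.
pendant –CONH2: carbonyl C bonded to C and N → amide.
pendant –COCH3: carbonyl C bonded to two carbons → ketone.
pendant –CH2OH on an sp³ backbone C → alcohol.
pendant –CONH2: carbonyl C bonded to C and N → amide.
pendant –COOH: carbonyl C bonded to C and –OH → carboxylic acid.
–C(=O)– with carbon on both sides → ketone.
–C(=O)–O–C with C on the carbonyl side → ester.
–COOH: carbonyl C bonded to –OH and C → carboxylic acid (the –OH is not a separate alcohol).
No segment is a aldehyde: CH(COCH3) is ketone, not aldehyde; CH(COCH3) is ketone, not aldehyde; CH(COOH) is carboxylic acid, not aldehyde. → 0.

0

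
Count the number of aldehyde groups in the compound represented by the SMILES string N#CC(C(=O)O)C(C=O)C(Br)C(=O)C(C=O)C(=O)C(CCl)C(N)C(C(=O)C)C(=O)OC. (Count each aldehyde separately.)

2

Reading the structure from left to right:
  N≡C: N≡C–: carbon triple-bonded to nitrogen → nitrile.
  CH(COOH): pendant –COOH: carbonyl C bonded to C and –OH → carboxylic acid.
  CH(CHO): pendant –CHO: carbonyl C bonded to C and H → aldehyde.
  CH(Br): halogen on an sp³ carbon → alkyl halide.
  CO: –C(=O)– with carbon on both sides → ketone.
  CH(CHO): pendant –CHO: carbonyl C bonded to C and H → aldehyde.
  CO: –C(=O)– with carbon on both sides → ketone.
  CH(CH2Cl): pendant –CH2X: halogen on sp³ carbon → alkyl halide.
  CH(NH2): –NH2 on an sp³ carbon with no adjacent C=O → amine.
  CH(COCH3): pendant –COCH3: carbonyl C bonded to two carbons → ketone.
  COOCH3: –C(=O)OCH3: carbonyl C bonded to C and to –OCH3 → ester (not ketone + ether).
Aldehyde appears at: CH(CHO), CH(CHO) → 2.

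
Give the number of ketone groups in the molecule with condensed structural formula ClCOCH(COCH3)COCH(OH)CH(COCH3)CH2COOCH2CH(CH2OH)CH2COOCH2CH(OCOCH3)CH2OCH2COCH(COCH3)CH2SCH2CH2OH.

Taking each segment in turn:
  ClCO: –C(=O)Cl: carbonyl C bonded to C and to a halogen → acyl halide (not alkyl halide).
  CH(COCH3): pendant –COCH3: carbonyl C bonded to two carbons → ketone.
  CO: –C(=O)– with carbon on both sides → ketone.
  CH(OH): –OH on an sp³ carbon → alcohol (secondary).
  CH(COCH3): pendant –COCH3: carbonyl C bonded to two carbons → ketone.
  CH2COOCH2: –C(=O)–O–C with C on the carbonyl side → ester.
  CH(CH2OH): pendant –CH2OH on an sp³ backbone C → alcohol.
  CH2COOCH2: –C(=O)–O–C with C on the carbonyl side → ester.
  CH(OCOCH3): pendant –OC(=O)CH3: an acyloxy group → ester.
  CH2OCH2: C–O–C with sp³ carbons on both sides and no adjacent C=O → ether.
  CO: –C(=O)– with carbon on both sides → ketone.
  CH(COCH3): pendant –COCH3: carbonyl C bonded to two carbons → ketone.
  CH2SCH2: C–S–C linkage → sulfide (thioether).
  CH2OH: –OH on an sp³ carbon → alcohol.
Ketone appears at: CH(COCH3), CO, CH(COCH3), CO, CH(COCH3) → 5.

5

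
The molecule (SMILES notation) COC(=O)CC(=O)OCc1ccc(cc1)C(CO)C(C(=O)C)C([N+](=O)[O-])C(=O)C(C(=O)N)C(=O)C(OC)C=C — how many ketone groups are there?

3

Working along the chain:
  CH3OOC: CH3O–C(=O)–: carbonyl C bonded to C and to –OCH3 → ester (not ketone + ether).
  CH2COOCH2: –C(=O)–O–C with C on the carbonyl side → ester.
  C6H4: para-disubstituted benzene ring → arene.
  CH(CH2OH): pendant –CH2OH on an sp³ backbone C → alcohol.
  CH(COCH3): pendant –COCH3: carbonyl C bonded to two carbons → ketone.
  CH(NO2): –NO2 on an sp³ carbon → nitro (the N=O is not a carbonyl).
  CO: –C(=O)– with carbon on both sides → ketone.
  CH(CONH2): pendant –CONH2: carbonyl C bonded to C and N → amide.
  CO: –C(=O)– with carbon on both sides → ketone.
  CH(OCH3): pendant –OCH3: C–O–C with sp³ C, no adjacent C=O → ether.
  CH=CH2: C=C double bond → alkene.
Ketone appears at: CH(COCH3), CO, CO → 3.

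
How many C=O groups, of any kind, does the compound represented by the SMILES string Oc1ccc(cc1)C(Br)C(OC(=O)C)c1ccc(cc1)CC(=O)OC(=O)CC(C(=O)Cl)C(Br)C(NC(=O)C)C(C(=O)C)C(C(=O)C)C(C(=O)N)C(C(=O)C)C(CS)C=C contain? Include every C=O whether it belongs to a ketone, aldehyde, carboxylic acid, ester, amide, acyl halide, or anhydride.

9

CH(OCOCH3): ester, 1 C=O (running total 1).
CH2CO-O-COCH2: anhydride, 2 C=O (running total 3).
CH(COCl): acyl halide, 1 C=O (running total 4).
CH(NHCOCH3): amide, 1 C=O (running total 5).
CH(COCH3): ketone, 1 C=O (running total 6).
CH(COCH3): ketone, 1 C=O (running total 7).
CH(CONH2): amide, 1 C=O (running total 8).
CH(COCH3): ketone, 1 C=O (running total 9).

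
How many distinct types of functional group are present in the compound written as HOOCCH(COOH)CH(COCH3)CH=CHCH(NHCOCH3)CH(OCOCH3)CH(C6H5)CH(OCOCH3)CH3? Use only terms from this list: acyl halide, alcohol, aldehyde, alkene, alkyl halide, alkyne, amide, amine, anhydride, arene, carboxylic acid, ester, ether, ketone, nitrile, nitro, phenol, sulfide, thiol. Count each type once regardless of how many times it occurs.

Working along the chain:
  HOOC: –COOH: carbonyl C bonded to –OH and C → carboxylic acid (the –OH is not a separate alcohol).
  CH(COOH): pendant –COOH: carbonyl C bonded to C and –OH → carboxylic acid.
  CH(COCH3): pendant –COCH3: carbonyl C bonded to two carbons → ketone.
  CH=CH: C=C double bond → alkene.
  CH(NHCOCH3): pendant –NHC(=O)CH3: N bonded to a carbonyl → amide (not amine).
  CH(OCOCH3): pendant –OC(=O)CH3: an acyloxy group → ester.
  CH(C6H5): pendant –C6H5: benzene ring → arene.
  CH(OCOCH3): pendant –OC(=O)CH3: an acyloxy group → ester.
Distinct types present: alkene, amide, arene, carboxylic acid, ester, ketone.

6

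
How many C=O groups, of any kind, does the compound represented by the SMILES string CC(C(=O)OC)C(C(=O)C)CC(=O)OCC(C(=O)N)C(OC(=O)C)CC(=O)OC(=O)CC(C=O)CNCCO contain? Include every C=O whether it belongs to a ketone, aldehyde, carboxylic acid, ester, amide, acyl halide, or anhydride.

8

CH(COOCH3): ester, 1 C=O (running total 1).
CH(COCH3): ketone, 1 C=O (running total 2).
CH2COOCH2: ester, 1 C=O (running total 3).
CH(CONH2): amide, 1 C=O (running total 4).
CH(OCOCH3): ester, 1 C=O (running total 5).
CH2CO-O-COCH2: anhydride, 2 C=O (running total 7).
CH(CHO): aldehyde, 1 C=O (running total 8).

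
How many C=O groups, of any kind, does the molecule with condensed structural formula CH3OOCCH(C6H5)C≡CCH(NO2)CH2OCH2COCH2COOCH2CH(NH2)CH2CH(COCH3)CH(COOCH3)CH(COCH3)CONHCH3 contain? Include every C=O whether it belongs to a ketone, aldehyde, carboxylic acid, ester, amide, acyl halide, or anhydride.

7

CH3OOC: ester, 1 C=O (running total 1).
CO: ketone, 1 C=O (running total 2).
CH2COOCH2: ester, 1 C=O (running total 3).
CH(COCH3): ketone, 1 C=O (running total 4).
CH(COOCH3): ester, 1 C=O (running total 5).
CH(COCH3): ketone, 1 C=O (running total 6).
CONHCH3: amide, 1 C=O (running total 7).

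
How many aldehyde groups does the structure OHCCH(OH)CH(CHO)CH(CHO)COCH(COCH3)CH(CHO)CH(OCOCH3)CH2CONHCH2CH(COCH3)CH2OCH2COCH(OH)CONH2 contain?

Working along the chain:
  OHC: terminal –CHO: carbonyl C bonded to H and C → aldehyde.
  CH(OH): –OH on an sp³ carbon → alcohol (secondary).
  CH(CHO): pendant –CHO: carbonyl C bonded to C and H → aldehyde.
  CH(CHO): pendant –CHO: carbonyl C bonded to C and H → aldehyde.
  CO: –C(=O)– with carbon on both sides → ketone.
  CH(COCH3): pendant –COCH3: carbonyl C bonded to two carbons → ketone.
  CH(CHO): pendant –CHO: carbonyl C bonded to C and H → aldehyde.
  CH(OCOCH3): pendant –OC(=O)CH3: an acyloxy group → ester.
  CH2CONHCH2: –C(=O)–N– linkage → amide (the N is not an amine).
  CH(COCH3): pendant –COCH3: carbonyl C bonded to two carbons → ketone.
  CH2OCH2: C–O–C with sp³ carbons on both sides and no adjacent C=O → ether.
  CO: –C(=O)– with carbon on both sides → ketone.
  CH(OH): –OH on an sp³ carbon → alcohol (secondary).
  CONH2: –C(=O)NH2: carbonyl C bonded to C and to N → amide (the N is not a separate amine).
Aldehyde appears at: OHC, CH(CHO), CH(CHO), CH(CHO) → 4.

4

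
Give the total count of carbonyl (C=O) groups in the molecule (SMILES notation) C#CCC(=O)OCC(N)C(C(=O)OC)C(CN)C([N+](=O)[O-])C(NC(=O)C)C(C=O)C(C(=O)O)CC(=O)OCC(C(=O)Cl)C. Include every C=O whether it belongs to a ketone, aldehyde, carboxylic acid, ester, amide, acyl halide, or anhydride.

7

CH2COOCH2: ester, 1 C=O (running total 1).
CH(COOCH3): ester, 1 C=O (running total 2).
CH(NHCOCH3): amide, 1 C=O (running total 3).
CH(CHO): aldehyde, 1 C=O (running total 4).
CH(COOH): carboxylic acid, 1 C=O (running total 5).
CH2COOCH2: ester, 1 C=O (running total 6).
CH(COCl): acyl halide, 1 C=O (running total 7).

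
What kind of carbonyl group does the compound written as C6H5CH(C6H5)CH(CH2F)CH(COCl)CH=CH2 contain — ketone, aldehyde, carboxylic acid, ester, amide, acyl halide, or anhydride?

The carbonyl is in the CH(COCl) segment: pendant –C(=O)X: carbonyl C bonded to C and halogen → acyl halide.

acyl halide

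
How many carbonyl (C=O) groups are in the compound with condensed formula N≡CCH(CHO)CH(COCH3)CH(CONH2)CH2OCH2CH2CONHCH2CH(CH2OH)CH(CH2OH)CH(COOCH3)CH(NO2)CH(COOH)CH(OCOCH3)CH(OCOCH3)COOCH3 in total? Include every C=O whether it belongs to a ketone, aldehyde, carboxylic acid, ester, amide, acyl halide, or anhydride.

CH(CHO): aldehyde, 1 C=O (running total 1).
CH(COCH3): ketone, 1 C=O (running total 2).
CH(CONH2): amide, 1 C=O (running total 3).
CH2CONHCH2: amide, 1 C=O (running total 4).
CH(COOCH3): ester, 1 C=O (running total 5).
CH(COOH): carboxylic acid, 1 C=O (running total 6).
CH(OCOCH3): ester, 1 C=O (running total 7).
CH(OCOCH3): ester, 1 C=O (running total 8).
COOCH3: ester, 1 C=O (running total 9).

9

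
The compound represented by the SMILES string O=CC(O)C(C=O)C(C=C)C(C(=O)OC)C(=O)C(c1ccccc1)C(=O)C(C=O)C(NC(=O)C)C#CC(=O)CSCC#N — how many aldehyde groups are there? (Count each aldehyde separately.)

Reading the structure from left to right:
  OHC: terminal –CHO: carbonyl C bonded to H and C → aldehyde.
  CH(OH): –OH on an sp³ carbon → alcohol (secondary).
  CH(CHO): pendant –CHO: carbonyl C bonded to C and H → aldehyde.
  CH(CH=CH2): pendant –CH=CH2: C=C double bond → alkene.
  CH(COOCH3): pendant –COOCH3: carbonyl C bonded to C and –OCH3 → ester.
  CO: –C(=O)– with carbon on both sides → ketone.
  CH(C6H5): pendant –C6H5: benzene ring → arene.
  CO: –C(=O)– with carbon on both sides → ketone.
  CH(CHO): pendant –CHO: carbonyl C bonded to C and H → aldehyde.
  CH(NHCOCH3): pendant –NHC(=O)CH3: N bonded to a carbonyl → amide (not amine).
  C≡C: C≡C triple bond → alkyne.
  CO: –C(=O)– with carbon on both sides → ketone.
  CH2SCH2: C–S–C linkage → sulfide (thioether).
  CN: –C≡N: carbon triple-bonded to nitrogen → nitrile.
Aldehyde appears at: OHC, CH(CHO), CH(CHO) → 3.

3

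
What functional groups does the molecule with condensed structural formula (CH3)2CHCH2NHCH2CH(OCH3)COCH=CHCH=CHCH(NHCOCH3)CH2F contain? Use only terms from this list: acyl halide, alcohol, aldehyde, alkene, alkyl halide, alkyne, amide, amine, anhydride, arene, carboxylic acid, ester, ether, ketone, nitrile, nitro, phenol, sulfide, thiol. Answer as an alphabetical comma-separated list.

C–N–C with sp³ carbons and no adjacent C=O → amine (secondary).
pendant –OCH3: C–O–C with sp³ C, no adjacent C=O → ether.
–C(=O)– with carbon on both sides → ketone.
C=C double bond → alkene.
C=C double bond → alkene.
pendant –NHC(=O)CH3: N bonded to a carbonyl → amide (not amine).
halogen on an sp³ carbon → alkyl halide.

alkene, alkyl halide, amide, amine, ether, ketone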